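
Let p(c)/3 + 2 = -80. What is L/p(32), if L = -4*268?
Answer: 536/123 ≈ 4.3577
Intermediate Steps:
p(c) = -246 (p(c) = -6 + 3*(-80) = -6 - 240 = -246)
L = -1072
L/p(32) = -1072/(-246) = -1072*(-1/246) = 536/123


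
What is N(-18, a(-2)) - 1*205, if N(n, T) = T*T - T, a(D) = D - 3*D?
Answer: -193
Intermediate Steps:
a(D) = -2*D
N(n, T) = T² - T
N(-18, a(-2)) - 1*205 = (-2*(-2))*(-1 - 2*(-2)) - 1*205 = 4*(-1 + 4) - 205 = 4*3 - 205 = 12 - 205 = -193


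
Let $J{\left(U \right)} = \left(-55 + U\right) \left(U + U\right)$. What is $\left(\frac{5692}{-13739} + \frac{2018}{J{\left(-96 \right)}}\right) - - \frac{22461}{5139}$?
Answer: $\frac{457839991225}{113720670624} \approx 4.026$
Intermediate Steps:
$J{\left(U \right)} = 2 U \left(-55 + U\right)$ ($J{\left(U \right)} = \left(-55 + U\right) 2 U = 2 U \left(-55 + U\right)$)
$\left(\frac{5692}{-13739} + \frac{2018}{J{\left(-96 \right)}}\right) - - \frac{22461}{5139} = \left(\frac{5692}{-13739} + \frac{2018}{2 \left(-96\right) \left(-55 - 96\right)}\right) - - \frac{22461}{5139} = \left(5692 \left(- \frac{1}{13739}\right) + \frac{2018}{2 \left(-96\right) \left(-151\right)}\right) - \left(-22461\right) \frac{1}{5139} = \left(- \frac{5692}{13739} + \frac{2018}{28992}\right) - - \frac{7487}{1713} = \left(- \frac{5692}{13739} + 2018 \cdot \frac{1}{28992}\right) + \frac{7487}{1713} = \left(- \frac{5692}{13739} + \frac{1009}{14496}\right) + \frac{7487}{1713} = - \frac{68648581}{199160544} + \frac{7487}{1713} = \frac{457839991225}{113720670624}$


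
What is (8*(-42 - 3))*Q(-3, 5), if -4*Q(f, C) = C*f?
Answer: -1350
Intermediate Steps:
Q(f, C) = -C*f/4
(8*(-42 - 3))*Q(-3, 5) = (8*(-42 - 3))*(-¼*5*(-3)) = (8*(-45))*(15/4) = -360*15/4 = -1350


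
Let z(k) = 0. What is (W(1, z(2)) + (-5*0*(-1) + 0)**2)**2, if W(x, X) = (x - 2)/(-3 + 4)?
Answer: 1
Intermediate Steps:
W(x, X) = -2 + x (W(x, X) = (-2 + x)/1 = (-2 + x)*1 = -2 + x)
(W(1, z(2)) + (-5*0*(-1) + 0)**2)**2 = ((-2 + 1) + (-5*0*(-1) + 0)**2)**2 = (-1 + (0*(-1) + 0)**2)**2 = (-1 + (0 + 0)**2)**2 = (-1 + 0**2)**2 = (-1 + 0)**2 = (-1)**2 = 1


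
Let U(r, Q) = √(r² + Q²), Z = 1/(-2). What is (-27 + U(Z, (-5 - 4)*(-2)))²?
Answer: (54 - √1297)²/4 ≈ 80.875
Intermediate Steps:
Z = -½ ≈ -0.50000
U(r, Q) = √(Q² + r²)
(-27 + U(Z, (-5 - 4)*(-2)))² = (-27 + √(((-5 - 4)*(-2))² + (-½)²))² = (-27 + √((-9*(-2))² + ¼))² = (-27 + √(18² + ¼))² = (-27 + √(324 + ¼))² = (-27 + √(1297/4))² = (-27 + √1297/2)²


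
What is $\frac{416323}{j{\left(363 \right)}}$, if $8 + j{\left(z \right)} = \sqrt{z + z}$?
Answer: $\frac{1665292}{331} + \frac{4579553 \sqrt{6}}{662} \approx 21976.0$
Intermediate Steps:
$j{\left(z \right)} = -8 + \sqrt{2} \sqrt{z}$ ($j{\left(z \right)} = -8 + \sqrt{z + z} = -8 + \sqrt{2 z} = -8 + \sqrt{2} \sqrt{z}$)
$\frac{416323}{j{\left(363 \right)}} = \frac{416323}{-8 + \sqrt{2} \sqrt{363}} = \frac{416323}{-8 + \sqrt{2} \cdot 11 \sqrt{3}} = \frac{416323}{-8 + 11 \sqrt{6}}$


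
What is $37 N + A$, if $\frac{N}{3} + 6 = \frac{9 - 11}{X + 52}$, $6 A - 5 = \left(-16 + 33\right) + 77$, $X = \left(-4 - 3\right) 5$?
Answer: $- \frac{22527}{34} \approx -662.56$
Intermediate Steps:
$X = -35$ ($X = \left(-7\right) 5 = -35$)
$A = \frac{33}{2}$ ($A = \frac{5}{6} + \frac{\left(-16 + 33\right) + 77}{6} = \frac{5}{6} + \frac{17 + 77}{6} = \frac{5}{6} + \frac{1}{6} \cdot 94 = \frac{5}{6} + \frac{47}{3} = \frac{33}{2} \approx 16.5$)
$N = - \frac{312}{17}$ ($N = -18 + 3 \frac{9 - 11}{-35 + 52} = -18 + 3 \left(- \frac{2}{17}\right) = -18 - \frac{6}{17} = - \frac{312}{17} \approx -18.353$)
$37 N + A = 37 \left(- \frac{312}{17}\right) + \frac{33}{2} = - \frac{11544}{17} + \frac{33}{2} = - \frac{22527}{34}$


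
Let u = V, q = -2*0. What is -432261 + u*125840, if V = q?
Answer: -432261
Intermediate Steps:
q = 0
V = 0
u = 0
-432261 + u*125840 = -432261 + 0*125840 = -432261 + 0 = -432261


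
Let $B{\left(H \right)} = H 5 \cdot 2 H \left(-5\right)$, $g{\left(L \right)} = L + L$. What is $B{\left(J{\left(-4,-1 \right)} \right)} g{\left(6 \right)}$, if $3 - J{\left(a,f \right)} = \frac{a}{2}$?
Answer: $-15000$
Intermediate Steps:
$J{\left(a,f \right)} = 3 - \frac{a}{2}$
$g{\left(L \right)} = 2 L$
$B{\left(H \right)} = - 50 H^{2}$ ($B{\left(H \right)} = 5 H \left(- 10 H\right) = - 50 H^{2}$)
$B{\left(J{\left(-4,-1 \right)} \right)} g{\left(6 \right)} = - 50 \left(3 - -2\right)^{2} \cdot 2 \cdot 6 = - 50 \left(3 + 2\right)^{2} \cdot 12 = - 50 \cdot 5^{2} \cdot 12 = \left(-50\right) 25 \cdot 12 = \left(-1250\right) 12 = -15000$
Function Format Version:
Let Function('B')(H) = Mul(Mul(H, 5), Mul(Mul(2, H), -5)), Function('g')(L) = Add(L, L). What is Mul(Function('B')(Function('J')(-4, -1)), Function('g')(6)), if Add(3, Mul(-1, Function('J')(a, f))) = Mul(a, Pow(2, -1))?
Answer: -15000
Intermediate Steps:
Function('J')(a, f) = Add(3, Mul(Rational(-1, 2), a)) (Function('J')(a, f) = Add(3, Mul(-1, Mul(a, Pow(2, -1)))) = Add(3, Mul(-1, Mul(a, Rational(1, 2)))) = Add(3, Mul(-1, Mul(Rational(1, 2), a))) = Add(3, Mul(Rational(-1, 2), a)))
Function('g')(L) = Mul(2, L)
Function('B')(H) = Mul(-50, Pow(H, 2)) (Function('B')(H) = Mul(Mul(5, H), Mul(-10, H)) = Mul(-50, Pow(H, 2)))
Mul(Function('B')(Function('J')(-4, -1)), Function('g')(6)) = Mul(Mul(-50, Pow(Add(3, Mul(Rational(-1, 2), -4)), 2)), Mul(2, 6)) = Mul(Mul(-50, Pow(Add(3, 2), 2)), 12) = Mul(Mul(-50, Pow(5, 2)), 12) = Mul(Mul(-50, 25), 12) = Mul(-1250, 12) = -15000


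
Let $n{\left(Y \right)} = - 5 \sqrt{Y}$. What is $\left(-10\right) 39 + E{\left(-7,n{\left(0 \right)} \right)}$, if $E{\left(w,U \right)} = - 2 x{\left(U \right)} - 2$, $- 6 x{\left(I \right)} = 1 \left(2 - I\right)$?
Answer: $- \frac{1174}{3} \approx -391.33$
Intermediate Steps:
$x{\left(I \right)} = - \frac{1}{3} + \frac{I}{6}$ ($x{\left(I \right)} = - \frac{1 \left(2 - I\right)}{6} = - \frac{2 - I}{6} = - \frac{1}{3} + \frac{I}{6}$)
$E{\left(w,U \right)} = - \frac{4}{3} - \frac{U}{3}$ ($E{\left(w,U \right)} = - 2 \left(- \frac{1}{3} + \frac{U}{6}\right) - 2 = \left(\frac{2}{3} - \frac{U}{3}\right) - 2 = - \frac{4}{3} - \frac{U}{3}$)
$\left(-10\right) 39 + E{\left(-7,n{\left(0 \right)} \right)} = \left(-10\right) 39 - \left(\frac{4}{3} + \frac{\left(-5\right) \sqrt{0}}{3}\right) = -390 - \left(\frac{4}{3} + \frac{\left(-5\right) 0}{3}\right) = -390 - \frac{4}{3} = - \frac{1174}{3}$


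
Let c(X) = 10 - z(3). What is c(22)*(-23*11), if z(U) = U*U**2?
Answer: 4301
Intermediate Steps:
z(U) = U**3
c(X) = -17 (c(X) = 10 - 1*3**3 = 10 - 1*27 = 10 - 27 = -17)
c(22)*(-23*11) = -(-391)*11 = -17*(-253) = 4301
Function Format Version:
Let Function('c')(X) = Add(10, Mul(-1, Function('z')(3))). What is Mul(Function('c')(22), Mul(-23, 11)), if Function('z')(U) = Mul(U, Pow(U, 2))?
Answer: 4301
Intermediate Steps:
Function('z')(U) = Pow(U, 3)
Function('c')(X) = -17 (Function('c')(X) = Add(10, Mul(-1, Pow(3, 3))) = Add(10, Mul(-1, 27)) = Add(10, -27) = -17)
Mul(Function('c')(22), Mul(-23, 11)) = Mul(-17, Mul(-23, 11)) = Mul(-17, -253) = 4301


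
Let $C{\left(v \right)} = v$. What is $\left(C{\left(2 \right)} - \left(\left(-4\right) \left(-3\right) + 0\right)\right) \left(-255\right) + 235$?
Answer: $2785$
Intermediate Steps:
$\left(C{\left(2 \right)} - \left(\left(-4\right) \left(-3\right) + 0\right)\right) \left(-255\right) + 235 = \left(2 - \left(\left(-4\right) \left(-3\right) + 0\right)\right) \left(-255\right) + 235 = \left(2 - \left(12 + 0\right)\right) \left(-255\right) + 235 = \left(2 - 12\right) \left(-255\right) + 235 = \left(-10\right) \left(-255\right) + 235 = 2550 + 235 = 2785$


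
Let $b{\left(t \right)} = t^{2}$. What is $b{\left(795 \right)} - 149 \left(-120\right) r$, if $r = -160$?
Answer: $-2228775$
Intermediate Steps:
$b{\left(795 \right)} - 149 \left(-120\right) r = 795^{2} - 149 \left(-120\right) \left(-160\right) = 632025 - \left(-17880\right) \left(-160\right) = 632025 - 2860800 = -2228775$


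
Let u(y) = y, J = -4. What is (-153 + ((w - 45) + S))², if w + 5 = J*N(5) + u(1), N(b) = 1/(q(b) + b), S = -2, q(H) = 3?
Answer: 167281/4 ≈ 41820.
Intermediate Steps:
N(b) = 1/(3 + b)
w = -9/2 (w = -5 + (-4/(3 + 5) + 1) = -5 + (-4/8 + 1) = -5 + (-4*⅛ + 1) = -5 + (-½ + 1) = -5 + ½ = -9/2 ≈ -4.5000)
(-153 + ((w - 45) + S))² = (-153 + ((-9/2 - 45) - 2))² = (-153 + (-99/2 - 2))² = (-153 - 103/2)² = (-409/2)² = 167281/4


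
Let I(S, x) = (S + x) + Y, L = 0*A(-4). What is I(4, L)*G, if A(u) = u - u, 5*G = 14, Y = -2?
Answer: 28/5 ≈ 5.6000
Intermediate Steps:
G = 14/5 (G = (⅕)*14 = 14/5 ≈ 2.8000)
A(u) = 0
L = 0 (L = 0*0 = 0)
I(S, x) = -2 + S + x (I(S, x) = (S + x) - 2 = -2 + S + x)
I(4, L)*G = (-2 + 4 + 0)*(14/5) = 2*(14/5) = 28/5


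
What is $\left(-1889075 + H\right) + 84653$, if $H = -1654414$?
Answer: $-3458836$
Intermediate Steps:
$\left(-1889075 + H\right) + 84653 = \left(-1889075 - 1654414\right) + 84653 = -3543489 + 84653 = -3458836$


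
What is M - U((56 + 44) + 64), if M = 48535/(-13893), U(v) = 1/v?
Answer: -7973633/2278452 ≈ -3.4996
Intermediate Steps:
M = -48535/13893 (M = 48535*(-1/13893) = -48535/13893 ≈ -3.4935)
M - U((56 + 44) + 64) = -48535/13893 - 1/((56 + 44) + 64) = -48535/13893 - 1/(100 + 64) = -48535/13893 - 1/164 = -7973633/2278452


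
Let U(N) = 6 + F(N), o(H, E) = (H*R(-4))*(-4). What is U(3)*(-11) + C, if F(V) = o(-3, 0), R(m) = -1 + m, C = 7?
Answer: 601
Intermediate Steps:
o(H, E) = 20*H (o(H, E) = (H*(-1 - 4))*(-4) = (H*(-5))*(-4) = -5*H*(-4) = 20*H)
F(V) = -60 (F(V) = 20*(-3) = -60)
U(N) = -54 (U(N) = 6 - 60 = -54)
U(3)*(-11) + C = -54*(-11) + 7 = 594 + 7 = 601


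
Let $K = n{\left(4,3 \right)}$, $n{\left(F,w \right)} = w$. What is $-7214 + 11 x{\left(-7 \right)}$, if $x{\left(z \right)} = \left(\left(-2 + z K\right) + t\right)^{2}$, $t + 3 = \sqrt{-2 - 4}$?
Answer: $156 - 572 i \sqrt{6} \approx 156.0 - 1401.1 i$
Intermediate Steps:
$t = -3 + i \sqrt{6}$ ($t = -3 + \sqrt{-2 - 4} = -3 + \sqrt{-6} = -3 + i \sqrt{6} \approx -3.0 + 2.4495 i$)
$K = 3$
$x{\left(z \right)} = \left(-5 + 3 z + i \sqrt{6}\right)^{2}$ ($x{\left(z \right)} = \left(\left(-2 + z 3\right) - \left(3 - i \sqrt{6}\right)\right)^{2} = \left(\left(-2 + 3 z\right) - \left(3 - i \sqrt{6}\right)\right)^{2} = \left(-5 + 3 z + i \sqrt{6}\right)^{2}$)
$-7214 + 11 x{\left(-7 \right)} = -7214 + 11 \left(-5 + 3 \left(-7\right) + i \sqrt{6}\right)^{2} = -7214 + 11 \left(-5 - 21 + i \sqrt{6}\right)^{2} = -7214 + 11 \left(-26 + i \sqrt{6}\right)^{2}$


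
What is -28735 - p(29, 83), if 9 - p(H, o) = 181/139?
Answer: -3995235/139 ≈ -28743.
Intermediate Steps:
p(H, o) = 1070/139 (p(H, o) = 9 - 181/139 = 1070/139)
-28735 - p(29, 83) = -28735 - 1*1070/139 = -28735 - 1070/139 = -3995235/139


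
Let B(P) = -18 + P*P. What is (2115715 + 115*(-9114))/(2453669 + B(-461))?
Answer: 1067605/2666172 ≈ 0.40043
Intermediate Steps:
B(P) = -18 + P**2
(2115715 + 115*(-9114))/(2453669 + B(-461)) = (2115715 + 115*(-9114))/(2453669 + (-18 + (-461)**2)) = (2115715 - 1048110)/(2453669 + (-18 + 212521)) = 1067605/(2453669 + 212503) = 1067605/2666172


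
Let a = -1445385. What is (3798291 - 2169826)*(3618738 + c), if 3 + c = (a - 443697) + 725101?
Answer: 3997480972610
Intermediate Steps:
c = -1163984 (c = -3 + ((-1445385 - 443697) + 725101) = -3 + (-1889082 + 725101) = -3 - 1163981 = -1163984)
(3798291 - 2169826)*(3618738 + c) = (3798291 - 2169826)*(3618738 - 1163984) = 1628465*2454754 = 3997480972610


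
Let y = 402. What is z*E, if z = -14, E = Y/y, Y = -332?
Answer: 2324/201 ≈ 11.562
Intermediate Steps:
E = -166/201 (E = -332/402 = -332*1/402 = -166/201 ≈ -0.82587)
z*E = -14*(-166/201) = 2324/201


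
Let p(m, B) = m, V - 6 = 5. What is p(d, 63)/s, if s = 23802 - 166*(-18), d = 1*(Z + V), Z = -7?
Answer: 2/13395 ≈ 0.00014931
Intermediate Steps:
V = 11 (V = 6 + 5 = 11)
d = 4 (d = 1*(-7 + 11) = 1*4 = 4)
s = 26790 (s = 23802 - 1*(-2988) = 23802 + 2988 = 26790)
p(d, 63)/s = 4/26790 = 4*(1/26790) = 2/13395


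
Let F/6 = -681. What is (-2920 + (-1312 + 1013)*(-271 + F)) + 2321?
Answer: 1302144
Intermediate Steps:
F = -4086 (F = 6*(-681) = -4086)
(-2920 + (-1312 + 1013)*(-271 + F)) + 2321 = (-2920 + (-1312 + 1013)*(-271 - 4086)) + 2321 = (-2920 - 299*(-4357)) + 2321 = (-2920 + 1302743) + 2321 = 1299823 + 2321 = 1302144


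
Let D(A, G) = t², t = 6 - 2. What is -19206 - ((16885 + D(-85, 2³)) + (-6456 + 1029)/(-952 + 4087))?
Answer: -37730006/1045 ≈ -36105.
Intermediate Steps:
t = 4
D(A, G) = 16 (D(A, G) = 4² = 16)
-19206 - ((16885 + D(-85, 2³)) + (-6456 + 1029)/(-952 + 4087)) = -19206 - ((16885 + 16) + (-6456 + 1029)/(-952 + 4087)) = -19206 - (16901 - 5427/3135) = -19206 - (16901 - 5427*1/3135) = -19206 - (16901 - 1809/1045) = -19206 - 1*17659736/1045 = -19206 - 17659736/1045 = -37730006/1045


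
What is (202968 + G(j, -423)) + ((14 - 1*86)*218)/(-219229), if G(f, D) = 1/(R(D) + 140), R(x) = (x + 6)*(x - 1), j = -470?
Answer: 7873564447012093/38792133092 ≈ 2.0297e+5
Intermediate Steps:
R(x) = (-1 + x)*(6 + x) (R(x) = (6 + x)*(-1 + x) = (-1 + x)*(6 + x))
G(f, D) = 1/(134 + D² + 5*D) (G(f, D) = 1/((-6 + D² + 5*D) + 140) = 1/(134 + D² + 5*D))
(202968 + G(j, -423)) + ((14 - 1*86)*218)/(-219229) = (202968 + 1/(134 + (-423)² + 5*(-423))) + ((14 - 1*86)*218)/(-219229) = (202968 + 1/(134 + 178929 - 2115)) + ((14 - 86)*218)*(-1/219229) = (202968 + 1/176948) - 72*218*(-1/219229) = (202968 + 1/176948) - 15696*(-1/219229) = 35914781665/176948 + 15696/219229 = 7873564447012093/38792133092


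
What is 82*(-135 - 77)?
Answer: -17384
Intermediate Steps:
82*(-135 - 77) = 82*(-212) = -17384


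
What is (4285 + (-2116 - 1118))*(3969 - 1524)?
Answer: 2569695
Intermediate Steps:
(4285 + (-2116 - 1118))*(3969 - 1524) = (4285 - 3234)*2445 = 1051*2445 = 2569695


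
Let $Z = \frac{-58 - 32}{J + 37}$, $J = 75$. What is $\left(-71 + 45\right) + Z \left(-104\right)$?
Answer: $\frac{403}{7} \approx 57.571$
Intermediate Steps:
$Z = - \frac{45}{56}$ ($Z = \frac{-58 - 32}{75 + 37} = - \frac{90}{112} = \left(-90\right) \frac{1}{112} = - \frac{45}{56} \approx -0.80357$)
$\left(-71 + 45\right) + Z \left(-104\right) = \left(-71 + 45\right) - - \frac{585}{7} = -26 + \frac{585}{7} = \frac{403}{7}$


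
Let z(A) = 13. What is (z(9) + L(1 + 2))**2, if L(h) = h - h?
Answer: 169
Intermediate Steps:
L(h) = 0
(z(9) + L(1 + 2))**2 = (13 + 0)**2 = 13**2 = 169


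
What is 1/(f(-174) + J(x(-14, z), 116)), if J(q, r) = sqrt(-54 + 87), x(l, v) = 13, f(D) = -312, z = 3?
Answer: -104/32437 - sqrt(33)/97311 ≈ -0.0032652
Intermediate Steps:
J(q, r) = sqrt(33)
1/(f(-174) + J(x(-14, z), 116)) = 1/(-312 + sqrt(33))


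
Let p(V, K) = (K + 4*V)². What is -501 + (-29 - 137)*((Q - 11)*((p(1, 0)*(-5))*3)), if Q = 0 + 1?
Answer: -398901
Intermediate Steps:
Q = 1
-501 + (-29 - 137)*((Q - 11)*((p(1, 0)*(-5))*3)) = -501 + (-29 - 137)*((1 - 11)*(((0 + 4*1)²*(-5))*3)) = -501 - (-1660)*((0 + 4)²*(-5))*3 = -501 - (-1660)*(4²*(-5))*3 = -501 - (-1660)*(16*(-5))*3 = -501 - (-1660)*(-80*3) = -501 - (-1660)*(-240) = -501 - 166*2400 = -501 - 398400 = -398901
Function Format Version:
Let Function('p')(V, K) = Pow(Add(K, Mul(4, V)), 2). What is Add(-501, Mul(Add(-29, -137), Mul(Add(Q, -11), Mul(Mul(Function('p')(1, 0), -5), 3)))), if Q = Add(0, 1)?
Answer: -398901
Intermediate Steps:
Q = 1
Add(-501, Mul(Add(-29, -137), Mul(Add(Q, -11), Mul(Mul(Function('p')(1, 0), -5), 3)))) = Add(-501, Mul(Add(-29, -137), Mul(Add(1, -11), Mul(Mul(Pow(Add(0, Mul(4, 1)), 2), -5), 3)))) = Add(-501, Mul(-166, Mul(-10, Mul(Mul(Pow(Add(0, 4), 2), -5), 3)))) = Add(-501, Mul(-166, Mul(-10, Mul(Mul(Pow(4, 2), -5), 3)))) = Add(-501, Mul(-166, Mul(-10, Mul(Mul(16, -5), 3)))) = Add(-501, Mul(-166, Mul(-10, Mul(-80, 3)))) = Add(-501, Mul(-166, Mul(-10, -240))) = Add(-501, Mul(-166, 2400)) = Add(-501, -398400) = -398901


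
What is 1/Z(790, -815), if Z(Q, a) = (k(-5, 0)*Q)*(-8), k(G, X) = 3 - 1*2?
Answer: -1/6320 ≈ -0.00015823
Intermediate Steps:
k(G, X) = 1 (k(G, X) = 3 - 2 = 1)
Z(Q, a) = -8*Q (Z(Q, a) = (1*Q)*(-8) = Q*(-8) = -8*Q)
1/Z(790, -815) = 1/(-8*790) = 1/(-6320) = -1/6320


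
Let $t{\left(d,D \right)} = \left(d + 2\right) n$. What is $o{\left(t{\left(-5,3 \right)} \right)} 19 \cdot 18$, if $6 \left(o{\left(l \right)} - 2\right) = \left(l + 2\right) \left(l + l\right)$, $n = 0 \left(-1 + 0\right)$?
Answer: $684$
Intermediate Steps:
$n = 0$ ($n = 0 \left(-1\right) = 0$)
$t{\left(d,D \right)} = 0$ ($t{\left(d,D \right)} = \left(d + 2\right) 0 = \left(2 + d\right) 0 = 0$)
$o{\left(l \right)} = 2 + \frac{l \left(2 + l\right)}{3}$ ($o{\left(l \right)} = 2 + \frac{\left(l + 2\right) \left(l + l\right)}{6} = 2 + \frac{\left(2 + l\right) 2 l}{6} = 2 + \frac{2 l \left(2 + l\right)}{6} = 2 + \frac{l \left(2 + l\right)}{3}$)
$o{\left(t{\left(-5,3 \right)} \right)} 19 \cdot 18 = \left(2 + \frac{0^{2}}{3} + \frac{2}{3} \cdot 0\right) 19 \cdot 18 = \left(2 + \frac{1}{3} \cdot 0 + 0\right) 19 \cdot 18 = \left(2 + 0 + 0\right) 19 \cdot 18 = 2 \cdot 19 \cdot 18 = 38 \cdot 18 = 684$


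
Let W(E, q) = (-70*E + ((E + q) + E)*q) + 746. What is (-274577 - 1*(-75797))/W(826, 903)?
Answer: -198780/2250091 ≈ -0.088343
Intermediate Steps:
W(E, q) = 746 - 70*E + q*(q + 2*E) (W(E, q) = (-70*E + (q + 2*E)*q) + 746 = (-70*E + q*(q + 2*E)) + 746 = 746 - 70*E + q*(q + 2*E))
(-274577 - 1*(-75797))/W(826, 903) = (-274577 - 1*(-75797))/(746 + 903² - 70*826 + 2*826*903) = (-274577 + 75797)/(746 + 815409 - 57820 + 1491756) = -198780/2250091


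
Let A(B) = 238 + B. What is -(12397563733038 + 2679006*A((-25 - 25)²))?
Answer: -12404898851466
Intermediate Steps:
-(12397563733038 + 2679006*A((-25 - 25)²)) = -(12398201336466 + 2679006*(-25 - 25)²) = -(12398201336466 + 6697515000) = -2679006/(1/((238 + 2500) + 4627673)) = -2679006/(1/(2738 + 4627673)) = -2679006/(1/4630411) = -2679006/1/4630411 = -2679006*4630411 = -12404898851466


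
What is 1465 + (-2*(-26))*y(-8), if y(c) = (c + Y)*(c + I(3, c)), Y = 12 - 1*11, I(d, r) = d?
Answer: 3285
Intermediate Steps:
Y = 1 (Y = 12 - 11 = 1)
y(c) = (1 + c)*(3 + c) (y(c) = (c + 1)*(c + 3) = (1 + c)*(3 + c))
1465 + (-2*(-26))*y(-8) = 1465 + (-2*(-26))*(3 + (-8)² + 4*(-8)) = 1465 + 52*(3 + 64 - 32) = 1465 + 52*35 = 1465 + 1820 = 3285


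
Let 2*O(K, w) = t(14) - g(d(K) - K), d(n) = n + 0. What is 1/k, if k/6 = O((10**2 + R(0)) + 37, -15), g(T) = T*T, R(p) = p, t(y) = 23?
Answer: 1/69 ≈ 0.014493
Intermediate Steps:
d(n) = n
g(T) = T**2
O(K, w) = 23/2 (O(K, w) = (23 - (K - K)**2)/2 = (23 - 1*0**2)/2 = (23 - 1*0)/2 = (23 + 0)/2 = (1/2)*23 = 23/2)
k = 69 (k = 6*(23/2) = 69)
1/k = 1/69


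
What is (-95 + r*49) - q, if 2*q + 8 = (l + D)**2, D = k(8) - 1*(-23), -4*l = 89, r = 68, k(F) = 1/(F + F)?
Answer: 1659223/512 ≈ 3240.7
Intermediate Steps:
k(F) = 1/(2*F)
l = -89/4 (l = -1/4*89 = -89/4 ≈ -22.250)
D = 369/16 (D = (1/2)/8 - 1*(-23) = (1/2)*(1/8) + 23 = 1/16 + 23 = 369/16 ≈ 23.063)
q = -1879/512 (q = -4 + (-89/4 + 369/16)**2/2 = -4 + (13/16)**2/2 = -4 + (1/2)*(169/256) = -4 + 169/512 = -1879/512 ≈ -3.6699)
(-95 + r*49) - q = (-95 + 68*49) - 1*(-1879/512) = (-95 + 3332) + 1879/512 = 3237 + 1879/512 = 1659223/512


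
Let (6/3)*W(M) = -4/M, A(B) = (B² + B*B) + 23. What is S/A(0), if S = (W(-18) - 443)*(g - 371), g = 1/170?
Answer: 41898839/5865 ≈ 7143.9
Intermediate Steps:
g = 1/170 ≈ 0.0058824
A(B) = 23 + 2*B² (A(B) = (B² + B²) + 23 = 2*B² + 23 = 23 + 2*B²)
W(M) = -2/M (W(M) = (-4/M)/2 = -2/M)
S = 41898839/255 (S = (-2/(-18) - 443)*(1/170 - 371) = (-2*(-1/18) - 443)*(-63069/170) = (⅑ - 443)*(-63069/170) = -3986/9*(-63069/170) = 41898839/255 ≈ 1.6431e+5)
S/A(0) = 41898839/(255*(23 + 2*0²)) = 41898839/(255*(23 + 2*0)) = 41898839/(255*(23 + 0)) = (41898839/255)/23 = (41898839/255)*(1/23) = 41898839/5865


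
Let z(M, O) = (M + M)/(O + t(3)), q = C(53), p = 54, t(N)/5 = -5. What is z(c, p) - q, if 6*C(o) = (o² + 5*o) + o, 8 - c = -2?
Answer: -90563/174 ≈ -520.48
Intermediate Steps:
c = 10 (c = 8 - 1*(-2) = 8 + 2 = 10)
t(N) = -25 (t(N) = 5*(-5) = -25)
C(o) = o + o²/6 (C(o) = ((o² + 5*o) + o)/6 = (o² + 6*o)/6 = o + o²/6)
q = 3127/6 (q = (⅙)*53*(6 + 53) = (⅙)*53*59 = 3127/6 ≈ 521.17)
z(M, O) = 2*M/(-25 + O) (z(M, O) = (M + M)/(O - 25) = (2*M)/(-25 + O) = 2*M/(-25 + O))
z(c, p) - q = 2*10/(-25 + 54) - 1*3127/6 = 2*10/29 - 3127/6 = 2*10*(1/29) - 3127/6 = 20/29 - 3127/6 = -90563/174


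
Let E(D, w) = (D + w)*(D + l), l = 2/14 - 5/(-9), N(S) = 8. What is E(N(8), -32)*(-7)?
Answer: 4384/3 ≈ 1461.3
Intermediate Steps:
l = 44/63 (l = 2*(1/14) - 5*(-⅑) = ⅐ + 5/9 = 44/63 ≈ 0.69841)
E(D, w) = (44/63 + D)*(D + w) (E(D, w) = (D + w)*(D + 44/63) = (D + w)*(44/63 + D) = (44/63 + D)*(D + w))
E(N(8), -32)*(-7) = (8² + (44/63)*8 + (44/63)*(-32) + 8*(-32))*(-7) = (64 + 352/63 - 1408/63 - 256)*(-7) = -4384/21*(-7) = 4384/3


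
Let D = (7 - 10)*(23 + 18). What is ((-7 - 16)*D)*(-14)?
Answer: -39606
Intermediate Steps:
D = -123 (D = -3*41 = -123)
((-7 - 16)*D)*(-14) = ((-7 - 16)*(-123))*(-14) = -23*(-123)*(-14) = 2829*(-14) = -39606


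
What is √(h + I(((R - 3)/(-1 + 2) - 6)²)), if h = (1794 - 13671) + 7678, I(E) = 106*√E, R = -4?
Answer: I*√2821 ≈ 53.113*I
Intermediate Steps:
h = -4199 (h = -11877 + 7678 = -4199)
√(h + I(((R - 3)/(-1 + 2) - 6)²)) = √(-4199 + 106*√(((-4 - 3)/(-1 + 2) - 6)²)) = √(-4199 + 106*√((-7/1 - 6)²)) = √(-4199 + 106*√((-7*1 - 6)²)) = √(-4199 + 106*√((-7 - 6)²)) = √(-4199 + 106*√((-13)²)) = √(-4199 + 106*√169) = √(-4199 + 106*13) = √(-4199 + 1378) = √(-2821) = I*√2821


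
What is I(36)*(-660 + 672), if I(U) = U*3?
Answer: 1296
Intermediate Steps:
I(U) = 3*U
I(36)*(-660 + 672) = (3*36)*(-660 + 672) = 108*12 = 1296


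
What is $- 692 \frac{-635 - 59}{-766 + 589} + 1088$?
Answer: $- \frac{287672}{177} \approx -1625.3$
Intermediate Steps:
$- 692 \frac{-635 - 59}{-766 + 589} + 1088 = - 692 \frac{-635 - 59}{-177} + 1088 = - 692 \left(\left(-694\right) \left(- \frac{1}{177}\right)\right) + 1088 = \left(-692\right) \frac{694}{177} + 1088 = - \frac{480248}{177} + 1088 = - \frac{287672}{177}$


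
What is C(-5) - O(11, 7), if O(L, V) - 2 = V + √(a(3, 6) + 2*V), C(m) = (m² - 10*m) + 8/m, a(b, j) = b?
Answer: 322/5 - √17 ≈ 60.277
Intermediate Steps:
C(m) = m² - 10*m + 8/m
O(L, V) = 2 + V + √(3 + 2*V) (O(L, V) = 2 + (V + √(3 + 2*V)) = 2 + V + √(3 + 2*V))
C(-5) - O(11, 7) = (8 + (-5)²*(-10 - 5))/(-5) - (2 + 7 + √(3 + 2*7)) = -(8 + 25*(-15))/5 - (2 + 7 + √(3 + 14)) = -(8 - 375)/5 - (2 + 7 + √17) = -⅕*(-367) - (9 + √17) = 367/5 + (-9 - √17) = 322/5 - √17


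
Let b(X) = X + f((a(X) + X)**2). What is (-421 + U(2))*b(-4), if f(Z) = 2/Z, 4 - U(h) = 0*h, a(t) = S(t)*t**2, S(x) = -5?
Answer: 1961429/1176 ≈ 1667.9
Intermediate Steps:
a(t) = -5*t**2
U(h) = 4 (U(h) = 4 - 0*h = 4 - 1*0 = 4 + 0 = 4)
b(X) = X + 2/(X - 5*X**2)**2 (b(X) = X + 2/((-5*X**2 + X)**2) = X + 2/((X - 5*X**2)**2) = X + 2/(X - 5*X**2)**2)
(-421 + U(2))*b(-4) = (-421 + 4)*(-4 + 2/((-4)**2*(1 - 5*(-4))**2)) = -417*(-4 + 2*(1/16)/(1 + 20)**2) = -417*(-4 + 2*(1/16)/21**2) = -417*(-4 + 2*(1/16)*(1/441)) = -417*(-4 + 1/3528) = -417*(-14111/3528) = 1961429/1176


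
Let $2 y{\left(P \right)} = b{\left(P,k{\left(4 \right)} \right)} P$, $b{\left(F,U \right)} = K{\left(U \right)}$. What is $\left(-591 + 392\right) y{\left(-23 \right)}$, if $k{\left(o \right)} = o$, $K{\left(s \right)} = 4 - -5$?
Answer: $\frac{41193}{2} \approx 20597.0$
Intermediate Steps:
$K{\left(s \right)} = 9$ ($K{\left(s \right)} = 4 + 5 = 9$)
$b{\left(F,U \right)} = 9$
$y{\left(P \right)} = \frac{9 P}{2}$
$\left(-591 + 392\right) y{\left(-23 \right)} = \left(-591 + 392\right) \frac{9}{2} \left(-23\right) = \left(-199\right) \left(- \frac{207}{2}\right) = \frac{41193}{2}$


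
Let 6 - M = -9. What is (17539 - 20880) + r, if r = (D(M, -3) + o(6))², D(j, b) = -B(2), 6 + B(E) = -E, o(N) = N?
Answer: -3145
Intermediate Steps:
B(E) = -6 - E
M = 15 (M = 6 - 1*(-9) = 6 + 9 = 15)
D(j, b) = 8 (D(j, b) = -(-6 - 1*2) = -(-6 - 2) = -1*(-8) = 8)
r = 196 (r = (8 + 6)² = 14² = 196)
(17539 - 20880) + r = (17539 - 20880) + 196 = -3341 + 196 = -3145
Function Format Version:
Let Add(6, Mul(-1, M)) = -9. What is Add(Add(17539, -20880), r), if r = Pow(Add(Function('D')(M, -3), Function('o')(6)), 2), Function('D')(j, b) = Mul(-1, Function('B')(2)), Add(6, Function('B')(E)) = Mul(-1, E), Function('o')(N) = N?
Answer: -3145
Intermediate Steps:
Function('B')(E) = Add(-6, Mul(-1, E))
M = 15 (M = Add(6, Mul(-1, -9)) = Add(6, 9) = 15)
Function('D')(j, b) = 8 (Function('D')(j, b) = Mul(-1, Add(-6, Mul(-1, 2))) = Mul(-1, Add(-6, -2)) = Mul(-1, -8) = 8)
r = 196 (r = Pow(Add(8, 6), 2) = Pow(14, 2) = 196)
Add(Add(17539, -20880), r) = Add(Add(17539, -20880), 196) = Add(-3341, 196) = -3145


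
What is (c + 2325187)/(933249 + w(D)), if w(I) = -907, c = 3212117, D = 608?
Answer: 2768652/466171 ≈ 5.9391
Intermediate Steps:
(c + 2325187)/(933249 + w(D)) = (3212117 + 2325187)/(933249 - 907) = 5537304/932342 = 5537304*(1/932342) = 2768652/466171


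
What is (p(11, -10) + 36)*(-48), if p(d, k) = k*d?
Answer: 3552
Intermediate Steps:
p(d, k) = d*k
(p(11, -10) + 36)*(-48) = (11*(-10) + 36)*(-48) = (-110 + 36)*(-48) = -74*(-48) = 3552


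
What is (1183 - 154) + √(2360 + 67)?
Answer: 1029 + √2427 ≈ 1078.3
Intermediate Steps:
(1183 - 154) + √(2360 + 67) = 1029 + √2427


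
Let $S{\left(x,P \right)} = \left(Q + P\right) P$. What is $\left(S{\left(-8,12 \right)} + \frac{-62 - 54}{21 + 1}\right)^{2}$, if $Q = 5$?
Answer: $\frac{4778596}{121} \approx 39493.0$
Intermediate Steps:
$S{\left(x,P \right)} = P \left(5 + P\right)$ ($S{\left(x,P \right)} = \left(5 + P\right) P = P \left(5 + P\right)$)
$\left(S{\left(-8,12 \right)} + \frac{-62 - 54}{21 + 1}\right)^{2} = \left(12 \left(5 + 12\right) + \frac{-62 - 54}{21 + 1}\right)^{2} = \left(12 \cdot 17 - \frac{116}{22}\right)^{2} = \left(204 - \frac{58}{11}\right)^{2} = \left(\frac{2186}{11}\right)^{2} = \frac{4778596}{121}$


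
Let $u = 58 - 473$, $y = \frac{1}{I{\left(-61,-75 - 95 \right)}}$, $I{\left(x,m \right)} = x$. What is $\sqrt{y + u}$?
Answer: $\frac{2 i \sqrt{386069}}{61} \approx 20.372 i$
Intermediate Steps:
$y = - \frac{1}{61}$ ($y = \frac{1}{-61} = - \frac{1}{61} \approx -0.016393$)
$u = -415$ ($u = 58 - 473 = -415$)
$\sqrt{y + u} = \sqrt{- \frac{1}{61} - 415} = \sqrt{- \frac{25316}{61}} = \frac{2 i \sqrt{386069}}{61}$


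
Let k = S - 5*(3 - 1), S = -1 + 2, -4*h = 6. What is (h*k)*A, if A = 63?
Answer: 1701/2 ≈ 850.50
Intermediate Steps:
h = -3/2 (h = -1/4*6 = -3/2 ≈ -1.5000)
S = 1
k = -9 (k = 1 - 5*(3 - 1) = 1 - 5*2 = 1 - 1*10 = 1 - 10 = -9)
(h*k)*A = -3/2*(-9)*63 = (27/2)*63 = 1701/2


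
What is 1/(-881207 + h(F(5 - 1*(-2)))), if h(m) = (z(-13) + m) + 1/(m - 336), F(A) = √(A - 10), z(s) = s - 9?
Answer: -99489873207/87673361772763039 - 112898*I*√3/87673361772763039 ≈ -1.1348e-6 - 2.2304e-12*I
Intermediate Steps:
z(s) = -9 + s
F(A) = √(-10 + A)
h(m) = -22 + m + 1/(-336 + m) (h(m) = ((-9 - 13) + m) + 1/(m - 336) = (-22 + m) + 1/(-336 + m) = -22 + m + 1/(-336 + m))
1/(-881207 + h(F(5 - 1*(-2)))) = 1/(-881207 + (7393 + (√(-10 + (5 - 1*(-2))))² - 358*√(-10 + (5 - 1*(-2))))/(-336 + √(-10 + (5 - 1*(-2))))) = 1/(-881207 + (7393 + (√(-10 + (5 + 2)))² - 358*√(-10 + (5 + 2)))/(-336 + √(-10 + (5 + 2)))) = 1/(-881207 + (7393 + (√(-10 + 7))² - 358*√(-10 + 7))/(-336 + √(-10 + 7))) = 1/(-881207 + (7393 + (√(-3))² - 358*I*√3)/(-336 + √(-3))) = 1/(-881207 + (7393 + (I*√3)² - 358*I*√3)/(-336 + I*√3)) = 1/(-881207 + (7393 - 3 - 358*I*√3)/(-336 + I*√3)) = 1/(-881207 + (7390 - 358*I*√3)/(-336 + I*√3))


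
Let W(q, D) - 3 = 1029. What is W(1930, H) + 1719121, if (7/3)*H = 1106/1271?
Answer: 1720153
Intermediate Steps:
H = 474/1271 (H = 3*(1106/1271)/7 = 3*(1106*(1/1271))/7 = (3/7)*(1106/1271) = 474/1271 ≈ 0.37293)
W(q, D) = 1032 (W(q, D) = 3 + 1029 = 1032)
W(1930, H) + 1719121 = 1032 + 1719121 = 1720153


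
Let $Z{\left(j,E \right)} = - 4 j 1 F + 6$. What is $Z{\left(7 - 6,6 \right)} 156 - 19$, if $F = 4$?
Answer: $-1579$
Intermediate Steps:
$Z{\left(j,E \right)} = 6 - 16 j$ ($Z{\left(j,E \right)} = - 4 j 1 \cdot 4 + 6 = - 4 j 4 + 6 = - 4 \cdot 4 j + 6 = - 16 j + 6 = 6 - 16 j$)
$Z{\left(7 - 6,6 \right)} 156 - 19 = \left(6 - 16 \left(7 - 6\right)\right) 156 - 19 = \left(6 - 16\right) 156 - 19 = \left(-10\right) 156 - 19 = -1560 - 19 = -1579$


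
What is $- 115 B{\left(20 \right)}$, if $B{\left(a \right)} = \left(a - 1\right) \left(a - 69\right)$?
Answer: $107065$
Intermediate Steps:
$B{\left(a \right)} = \left(-1 + a\right) \left(-69 + a\right)$
$- 115 B{\left(20 \right)} = - 115 \left(69 + 20^{2} - 1400\right) = - 115 \left(69 + 400 - 1400\right) = \left(-115\right) \left(-931\right) = 107065$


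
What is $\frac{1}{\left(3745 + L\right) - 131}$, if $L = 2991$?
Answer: $\frac{1}{6605} \approx 0.0001514$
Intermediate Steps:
$\frac{1}{\left(3745 + L\right) - 131} = \frac{1}{\left(3745 + 2991\right) - 131} = \frac{1}{6736 - 131} = \frac{1}{6605}$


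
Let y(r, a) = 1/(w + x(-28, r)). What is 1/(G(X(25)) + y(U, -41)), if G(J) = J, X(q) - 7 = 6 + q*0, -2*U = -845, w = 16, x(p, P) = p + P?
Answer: 821/10675 ≈ 0.076909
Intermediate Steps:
x(p, P) = P + p
U = 845/2 (U = -½*(-845) = 845/2 ≈ 422.50)
y(r, a) = 1/(-12 + r) (y(r, a) = 1/(16 + (r - 28)) = 1/(16 + (-28 + r)) = 1/(-12 + r))
X(q) = 13 (X(q) = 7 + (6 + q*0) = 7 + (6 + 0) = 7 + 6 = 13)
1/(G(X(25)) + y(U, -41)) = 1/(13 + 1/(-12 + 845/2)) = 1/(13 + 1/(821/2)) = 1/(13 + 2/821) = 1/(10675/821) = 821/10675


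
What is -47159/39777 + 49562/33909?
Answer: 41368127/149866477 ≈ 0.27603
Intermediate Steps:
-47159/39777 + 49562/33909 = 41368127/149866477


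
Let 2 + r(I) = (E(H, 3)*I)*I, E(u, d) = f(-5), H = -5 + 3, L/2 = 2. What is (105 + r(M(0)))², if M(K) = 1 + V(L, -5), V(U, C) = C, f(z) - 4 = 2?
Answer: 39601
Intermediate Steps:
L = 4 (L = 2*2 = 4)
f(z) = 6 (f(z) = 4 + 2 = 6)
H = -2
E(u, d) = 6
M(K) = -4 (M(K) = 1 - 5 = -4)
r(I) = -2 + 6*I² (r(I) = -2 + (6*I)*I = -2 + 6*I²)
(105 + r(M(0)))² = (105 + (-2 + 6*(-4)²))² = (105 + (-2 + 6*16))² = (105 + (-2 + 96))² = (105 + 94)² = 199² = 39601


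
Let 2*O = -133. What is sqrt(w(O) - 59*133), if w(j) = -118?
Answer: 3*I*sqrt(885) ≈ 89.247*I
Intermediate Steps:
O = -133/2 (O = (1/2)*(-133) = -133/2 ≈ -66.500)
sqrt(w(O) - 59*133) = sqrt(-118 - 59*133) = sqrt(-118 - 7847) = sqrt(-7965) = 3*I*sqrt(885)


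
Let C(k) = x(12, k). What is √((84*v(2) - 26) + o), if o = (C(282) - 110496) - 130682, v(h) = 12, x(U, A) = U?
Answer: 2*I*√60046 ≈ 490.09*I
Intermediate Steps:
C(k) = 12
o = -241166 (o = (12 - 110496) - 130682 = -110484 - 130682 = -241166)
√((84*v(2) - 26) + o) = √((84*12 - 26) - 241166) = √((1008 - 26) - 241166) = √(982 - 241166) = √(-240184) = 2*I*√60046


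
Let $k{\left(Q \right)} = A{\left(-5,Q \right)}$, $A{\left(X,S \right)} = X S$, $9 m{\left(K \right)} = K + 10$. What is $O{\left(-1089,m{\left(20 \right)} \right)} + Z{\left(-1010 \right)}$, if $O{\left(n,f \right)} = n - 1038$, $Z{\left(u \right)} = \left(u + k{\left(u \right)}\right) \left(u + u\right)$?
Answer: $-8162927$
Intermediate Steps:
$m{\left(K \right)} = \frac{10}{9} + \frac{K}{9}$ ($m{\left(K \right)} = \frac{K + 10}{9} = \frac{10 + K}{9} = \frac{10}{9} + \frac{K}{9}$)
$A{\left(X,S \right)} = S X$
$k{\left(Q \right)} = - 5 Q$ ($k{\left(Q \right)} = Q \left(-5\right) = - 5 Q$)
$Z{\left(u \right)} = - 8 u^{2}$ ($Z{\left(u \right)} = \left(u - 5 u\right) \left(u + u\right) = - 4 u 2 u = - 8 u^{2}$)
$O{\left(n,f \right)} = -1038 + n$
$O{\left(-1089,m{\left(20 \right)} \right)} + Z{\left(-1010 \right)} = \left(-1038 - 1089\right) - 8 \left(-1010\right)^{2} = -2127 - 8160800 = -8162927$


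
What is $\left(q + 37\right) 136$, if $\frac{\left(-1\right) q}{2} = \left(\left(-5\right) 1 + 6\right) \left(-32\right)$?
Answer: $13736$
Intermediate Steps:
$q = 64$ ($q = - 2 \left(\left(-5\right) 1 + 6\right) \left(-32\right) = - 2 \left(-5 + 6\right) \left(-32\right) = - 2 \cdot 1 \left(-32\right) = \left(-2\right) \left(-32\right) = 64$)
$\left(q + 37\right) 136 = \left(64 + 37\right) 136 = 101 \cdot 136 = 13736$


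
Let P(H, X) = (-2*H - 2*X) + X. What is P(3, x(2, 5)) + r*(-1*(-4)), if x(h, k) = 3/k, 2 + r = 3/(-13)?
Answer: -1009/65 ≈ -15.523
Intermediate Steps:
r = -29/13 (r = -2 + 3/(-13) = -2 + 3*(-1/13) = -2 - 3/13 = -29/13 ≈ -2.2308)
P(H, X) = -X - 2*H
P(3, x(2, 5)) + r*(-1*(-4)) = (-3/5 - 2*3) - (-29)*(-4)/13 = (-3/5 - 6) - 29/13*4 = (-1*⅗ - 6) - 116/13 = (-⅗ - 6) - 116/13 = -33/5 - 116/13 = -1009/65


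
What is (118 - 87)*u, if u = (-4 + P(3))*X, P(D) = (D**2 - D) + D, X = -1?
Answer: -155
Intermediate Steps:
P(D) = D**2
u = -5 (u = (-4 + 3**2)*(-1) = (-4 + 9)*(-1) = 5*(-1) = -5)
(118 - 87)*u = (118 - 87)*(-5) = 31*(-5) = -155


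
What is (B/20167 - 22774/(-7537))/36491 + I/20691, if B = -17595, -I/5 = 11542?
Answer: -320086591708246777/114764365310393799 ≈ -2.7891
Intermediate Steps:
I = -57710 (I = -5*11542 = -57710)
(B/20167 - 22774/(-7537))/36491 + I/20691 = (-17595/20167 - 22774/(-7537))/36491 - 57710/20691 = (-17595*1/20167 - 22774*(-1/7537))*(1/36491) - 57710*1/20691 = (-17595/20167 + 22774/7537)*(1/36491) - 57710/20691 = (326669743/151998679)*(1/36491) - 57710/20691 = 326669743/5546583795389 - 57710/20691 = -320086591708246777/114764365310393799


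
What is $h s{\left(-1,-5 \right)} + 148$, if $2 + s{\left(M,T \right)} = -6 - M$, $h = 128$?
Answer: $-748$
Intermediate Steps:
$s{\left(M,T \right)} = -8 - M$ ($s{\left(M,T \right)} = -2 - \left(6 + M\right) = -8 - M$)
$h s{\left(-1,-5 \right)} + 148 = 128 \left(-8 - -1\right) + 148 = 128 \left(-8 + 1\right) + 148 = 128 \left(-7\right) + 148 = -896 + 148 = -748$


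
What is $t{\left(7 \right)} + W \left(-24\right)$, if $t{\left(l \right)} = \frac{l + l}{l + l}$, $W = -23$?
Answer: $553$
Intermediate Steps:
$t{\left(l \right)} = 1$ ($t{\left(l \right)} = \frac{2 l}{2 l} = 2 l \frac{1}{2 l} = 1$)
$t{\left(7 \right)} + W \left(-24\right) = 1 - -552 = 1 + 552 = 553$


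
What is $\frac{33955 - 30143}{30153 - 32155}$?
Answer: $- \frac{1906}{1001} \approx -1.9041$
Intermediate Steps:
$\frac{33955 - 30143}{30153 - 32155} = \frac{3812}{30153 - 32155} = \frac{3812}{-2002} = 3812 \left(- \frac{1}{2002}\right) = - \frac{1906}{1001}$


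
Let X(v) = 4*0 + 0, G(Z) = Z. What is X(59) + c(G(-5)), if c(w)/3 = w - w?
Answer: 0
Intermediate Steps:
c(w) = 0 (c(w) = 3*(w - w) = 3*0 = 0)
X(v) = 0 (X(v) = 0 + 0 = 0)
X(59) + c(G(-5)) = 0 + 0 = 0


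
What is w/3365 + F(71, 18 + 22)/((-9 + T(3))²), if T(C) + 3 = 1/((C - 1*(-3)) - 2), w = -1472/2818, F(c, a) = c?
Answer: 5384473936/10473498565 ≈ 0.51410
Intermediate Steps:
w = -736/1409 (w = -1472*1/2818 = -736/1409 ≈ -0.52236)
T(C) = -3 + 1/(1 + C) (T(C) = -3 + 1/((C - 1*(-3)) - 2) = -3 + 1/((C + 3) - 2) = -3 + 1/((3 + C) - 2) = -3 + 1/(1 + C))
w/3365 + F(71, 18 + 22)/((-9 + T(3))²) = -736/1409/3365 + 71/((-9 + (-2 - 3*3)/(1 + 3))²) = -736/1409*1/3365 + 71/((-9 + (-2 - 9)/4)²) = -736/4741285 + 71/((-9 + (¼)*(-11))²) = -736/4741285 + 71/((-9 - 11/4)²) = -736/4741285 + 71/((-47/4)²) = -736/4741285 + 71/(2209/16) = -736/4741285 + 71*(16/2209) = -736/4741285 + 1136/2209 = 5384473936/10473498565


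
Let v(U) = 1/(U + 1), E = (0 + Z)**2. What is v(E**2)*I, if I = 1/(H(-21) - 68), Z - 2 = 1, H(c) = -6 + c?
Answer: -1/7790 ≈ -0.00012837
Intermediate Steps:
Z = 3 (Z = 2 + 1 = 3)
E = 9 (E = (0 + 3)**2 = 3**2 = 9)
v(U) = 1/(1 + U)
I = -1/95 (I = 1/((-6 - 21) - 68) = 1/(-27 - 68) = 1/(-95) = -1/95 ≈ -0.010526)
v(E**2)*I = -1/95/(1 + 9**2) = -1/95/(1 + 81) = -1/95/82 = (1/82)*(-1/95) = -1/7790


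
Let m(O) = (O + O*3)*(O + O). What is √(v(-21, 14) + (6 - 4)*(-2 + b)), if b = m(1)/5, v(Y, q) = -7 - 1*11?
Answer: I*√470/5 ≈ 4.3359*I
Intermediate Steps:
m(O) = 8*O² (m(O) = (O + 3*O)*(2*O) = (4*O)*(2*O) = 8*O²)
v(Y, q) = -18 (v(Y, q) = -7 - 11 = -18)
b = 8/5 (b = (8*1²)/5 = (8*1)*(⅕) = 8*(⅕) = 8/5 ≈ 1.6000)
√(v(-21, 14) + (6 - 4)*(-2 + b)) = √(-18 + (6 - 4)*(-2 + 8/5)) = √(-18 + 2*(-⅖)) = √(-18 - ⅘) = √(-94/5) = I*√470/5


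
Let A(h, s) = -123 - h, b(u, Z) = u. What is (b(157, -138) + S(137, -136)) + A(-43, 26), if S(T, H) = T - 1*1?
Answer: 213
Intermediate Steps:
S(T, H) = -1 + T (S(T, H) = T - 1 = -1 + T)
(b(157, -138) + S(137, -136)) + A(-43, 26) = (157 + (-1 + 137)) + (-123 - 1*(-43)) = (157 + 136) + (-123 + 43) = 293 - 80 = 213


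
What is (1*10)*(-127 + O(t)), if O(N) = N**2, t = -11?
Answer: -60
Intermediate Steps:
(1*10)*(-127 + O(t)) = (1*10)*(-127 + (-11)**2) = 10*(-127 + 121) = 10*(-6) = -60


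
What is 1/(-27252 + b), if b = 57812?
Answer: 1/30560 ≈ 3.2722e-5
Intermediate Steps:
1/(-27252 + b) = 1/(-27252 + 57812) = 1/30560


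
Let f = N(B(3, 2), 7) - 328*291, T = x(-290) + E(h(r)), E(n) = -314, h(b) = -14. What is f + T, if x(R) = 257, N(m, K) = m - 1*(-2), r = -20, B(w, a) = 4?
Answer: -95499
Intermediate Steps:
N(m, K) = 2 + m (N(m, K) = m + 2 = 2 + m)
T = -57 (T = 257 - 314 = -57)
f = -95442 (f = (2 + 4) - 328*291 = 6 - 95448 = -95442)
f + T = -95442 - 57 = -95499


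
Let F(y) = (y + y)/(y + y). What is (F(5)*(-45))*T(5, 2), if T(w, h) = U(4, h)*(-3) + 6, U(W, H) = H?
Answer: 0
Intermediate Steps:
F(y) = 1 (F(y) = (2*y)/((2*y)) = (2*y)*(1/(2*y)) = 1)
T(w, h) = 6 - 3*h (T(w, h) = h*(-3) + 6 = -3*h + 6 = 6 - 3*h)
(F(5)*(-45))*T(5, 2) = (1*(-45))*(6 - 3*2) = -45*(6 - 6) = -45*0 = 0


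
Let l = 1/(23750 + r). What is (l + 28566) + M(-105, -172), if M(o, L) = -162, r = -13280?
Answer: 297389881/10470 ≈ 28404.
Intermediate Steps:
l = 1/10470 (l = 1/(23750 - 13280) = 1/10470 ≈ 9.5511e-5)
(l + 28566) + M(-105, -172) = (1/10470 + 28566) - 162 = 299086021/10470 - 162 = 297389881/10470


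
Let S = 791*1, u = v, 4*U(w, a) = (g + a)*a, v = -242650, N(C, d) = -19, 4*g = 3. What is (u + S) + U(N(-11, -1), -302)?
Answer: -1752917/8 ≈ -2.1911e+5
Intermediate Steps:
g = ¾ (g = (¼)*3 = ¾ ≈ 0.75000)
U(w, a) = a*(¾ + a)/4 (U(w, a) = ((¾ + a)*a)/4 = (a*(¾ + a))/4 = a*(¾ + a)/4)
u = -242650
S = 791
(u + S) + U(N(-11, -1), -302) = (-242650 + 791) + (1/16)*(-302)*(3 + 4*(-302)) = -241859 + (1/16)*(-302)*(3 - 1208) = -241859 + (1/16)*(-302)*(-1205) = -241859 + 181955/8 = -1752917/8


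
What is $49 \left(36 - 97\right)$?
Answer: $-2989$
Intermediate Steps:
$49 \left(36 - 97\right) = 49 \left(-61\right) = -2989$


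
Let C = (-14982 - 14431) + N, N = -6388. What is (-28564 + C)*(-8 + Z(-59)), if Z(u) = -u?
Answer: -3282615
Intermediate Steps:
C = -35801 (C = (-14982 - 14431) - 6388 = -29413 - 6388 = -35801)
(-28564 + C)*(-8 + Z(-59)) = (-28564 - 35801)*(-8 - 1*(-59)) = -64365*(-8 + 59) = -64365*51 = -3282615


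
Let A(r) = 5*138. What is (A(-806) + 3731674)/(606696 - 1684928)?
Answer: -933091/269558 ≈ -3.4616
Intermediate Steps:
A(r) = 690
(A(-806) + 3731674)/(606696 - 1684928) = (690 + 3731674)/(606696 - 1684928) = 3732364/(-1078232) = 3732364*(-1/1078232) = -933091/269558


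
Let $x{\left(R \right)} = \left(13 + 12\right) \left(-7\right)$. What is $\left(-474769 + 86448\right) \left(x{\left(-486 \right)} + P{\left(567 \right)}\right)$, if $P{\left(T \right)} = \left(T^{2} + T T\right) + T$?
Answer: $-249834081770$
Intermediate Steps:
$x{\left(R \right)} = -175$ ($x{\left(R \right)} = 25 \left(-7\right) = -175$)
$P{\left(T \right)} = T + 2 T^{2}$ ($P{\left(T \right)} = \left(T^{2} + T^{2}\right) + T = 2 T^{2} + T = T + 2 T^{2}$)
$\left(-474769 + 86448\right) \left(x{\left(-486 \right)} + P{\left(567 \right)}\right) = \left(-474769 + 86448\right) \left(-175 + 567 \left(1 + 2 \cdot 567\right)\right) = - 388321 \left(-175 + 567 \left(1 + 1134\right)\right) = - 388321 \left(-175 + 567 \cdot 1135\right) = - 388321 \left(-175 + 643545\right) = \left(-388321\right) 643370 = -249834081770$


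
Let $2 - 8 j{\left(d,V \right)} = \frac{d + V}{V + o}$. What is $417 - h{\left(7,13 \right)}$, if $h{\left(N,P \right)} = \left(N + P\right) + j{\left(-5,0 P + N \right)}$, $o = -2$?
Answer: $\frac{1984}{5} \approx 396.8$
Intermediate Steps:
$j{\left(d,V \right)} = \frac{1}{4} - \frac{V + d}{8 \left(-2 + V\right)}$ ($j{\left(d,V \right)} = \frac{1}{4} - \frac{\left(d + V\right) \frac{1}{V - 2}}{8} = \frac{1}{4} - \frac{\left(V + d\right) \frac{1}{-2 + V}}{8} = \frac{1}{4} - \frac{\frac{1}{-2 + V} \left(V + d\right)}{8} = \frac{1}{4} - \frac{V + d}{8 \left(-2 + V\right)}$)
$h{\left(N,P \right)} = N + P + \frac{1 + N}{8 \left(-2 + N\right)}$ ($h{\left(N,P \right)} = \left(N + P\right) + \frac{-4 + \left(0 P + N\right) - -5}{8 \left(-2 + \left(0 P + N\right)\right)} = \left(N + P\right) + \frac{-4 + \left(0 + N\right) + 5}{8 \left(-2 + \left(0 + N\right)\right)} = \left(N + P\right) + \frac{-4 + N + 5}{8 \left(-2 + N\right)} = \left(N + P\right) + \frac{1 + N}{8 \left(-2 + N\right)} = N + P + \frac{1 + N}{8 \left(-2 + N\right)}$)
$417 - h{\left(7,13 \right)} = 417 - \frac{1 + 7 + 8 \left(-2 + 7\right) \left(7 + 13\right)}{8 \left(-2 + 7\right)} = 417 - \frac{1 + 7 + 8 \cdot 5 \cdot 20}{8 \cdot 5} = 417 - \frac{1}{8} \cdot \frac{1}{5} \left(1 + 7 + 800\right) = 417 - \frac{1}{8} \cdot \frac{1}{5} \cdot 808 = 417 - \frac{101}{5} = \frac{1984}{5}$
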